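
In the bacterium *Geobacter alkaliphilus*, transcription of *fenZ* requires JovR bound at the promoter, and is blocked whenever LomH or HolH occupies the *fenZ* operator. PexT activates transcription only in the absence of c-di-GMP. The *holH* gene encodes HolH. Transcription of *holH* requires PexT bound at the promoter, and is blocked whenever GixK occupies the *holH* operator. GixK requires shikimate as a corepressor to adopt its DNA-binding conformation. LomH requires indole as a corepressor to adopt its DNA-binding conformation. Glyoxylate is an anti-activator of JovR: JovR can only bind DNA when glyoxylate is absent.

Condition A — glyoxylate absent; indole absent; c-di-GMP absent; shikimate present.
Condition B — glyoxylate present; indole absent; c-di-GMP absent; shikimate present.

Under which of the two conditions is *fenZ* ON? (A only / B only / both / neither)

Condition A:
Glyoxylate is absent, so JovR is active.
Indole is absent, so LomH is inactive.
c-di-GMP is absent, so PexT is active.
Shikimate is present, so GixK is active.
With repressor GixK bound, *holH* is not transcribed.
So HolH is not produced.
No repressor is bound and JovR is active, so *fenZ* is transcribed.
→ *fenZ* is ON in A.
Condition B:
Glyoxylate is present, so JovR is inactive.
Indole is absent, so LomH is inactive.
c-di-GMP is absent, so PexT is active.
Shikimate is present, so GixK is active.
With repressor GixK bound, *holH* is not transcribed.
So HolH is not produced.
Required activator JovR is absent, so *fenZ* is not transcribed.
→ *fenZ* is OFF in B.

A only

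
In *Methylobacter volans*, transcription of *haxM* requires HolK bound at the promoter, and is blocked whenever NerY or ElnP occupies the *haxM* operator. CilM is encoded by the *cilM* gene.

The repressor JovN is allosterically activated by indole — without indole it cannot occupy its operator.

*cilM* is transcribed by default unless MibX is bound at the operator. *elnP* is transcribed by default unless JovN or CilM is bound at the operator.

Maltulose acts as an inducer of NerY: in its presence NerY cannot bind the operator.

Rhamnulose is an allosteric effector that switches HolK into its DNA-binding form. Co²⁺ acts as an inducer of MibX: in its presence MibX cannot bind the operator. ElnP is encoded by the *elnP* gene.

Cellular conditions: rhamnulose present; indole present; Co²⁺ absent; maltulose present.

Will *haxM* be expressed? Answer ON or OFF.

ON

Maltulose is present, so NerY is inactive.
Rhamnulose is present, so HolK is active.
Indole is present, so JovN is active.
Co²⁺ is absent, so MibX is active.
With repressor MibX bound, *cilM* is not transcribed.
So CilM is not produced.
With repressor JovN bound, *elnP* is not transcribed.
So ElnP is not produced.
No repressor is bound and HolK is active, so *haxM* is transcribed.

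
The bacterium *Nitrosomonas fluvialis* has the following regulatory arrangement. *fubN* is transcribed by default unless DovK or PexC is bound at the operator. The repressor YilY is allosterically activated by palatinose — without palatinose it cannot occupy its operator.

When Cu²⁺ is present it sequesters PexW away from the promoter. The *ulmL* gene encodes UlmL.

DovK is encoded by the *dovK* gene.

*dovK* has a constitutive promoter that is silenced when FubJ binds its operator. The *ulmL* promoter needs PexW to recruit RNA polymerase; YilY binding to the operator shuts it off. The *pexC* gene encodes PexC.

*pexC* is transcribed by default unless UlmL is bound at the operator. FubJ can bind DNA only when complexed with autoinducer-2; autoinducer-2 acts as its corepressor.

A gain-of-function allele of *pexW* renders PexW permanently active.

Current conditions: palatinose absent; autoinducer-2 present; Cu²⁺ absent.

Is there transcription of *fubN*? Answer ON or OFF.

Autoinducer-2 is present, so FubJ is active.
With repressor FubJ bound, *dovK* is not transcribed.
So DovK is not produced.
Palatinose is absent, so YilY is inactive.
PexW is constitutively active in this strain.
No repressor is bound and PexW is active, so *ulmL* is transcribed.
So UlmL is produced and active.
With repressor UlmL bound, *pexC* is not transcribed.
So PexC is not produced.
With no repressor bound, *fubN* is transcribed.

ON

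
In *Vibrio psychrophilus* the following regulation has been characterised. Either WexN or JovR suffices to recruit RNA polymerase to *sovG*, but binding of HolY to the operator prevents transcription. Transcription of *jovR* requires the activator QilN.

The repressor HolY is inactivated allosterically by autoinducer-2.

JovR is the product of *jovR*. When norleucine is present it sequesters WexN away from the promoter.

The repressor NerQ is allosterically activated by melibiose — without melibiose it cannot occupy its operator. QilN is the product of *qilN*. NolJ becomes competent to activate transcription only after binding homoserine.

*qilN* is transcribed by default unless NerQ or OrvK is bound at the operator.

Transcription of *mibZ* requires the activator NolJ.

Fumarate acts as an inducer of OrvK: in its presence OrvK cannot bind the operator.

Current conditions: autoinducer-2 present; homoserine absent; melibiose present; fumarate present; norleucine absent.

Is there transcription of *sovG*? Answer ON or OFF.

Norleucine is absent, so WexN is active.
Autoinducer-2 is present, so HolY is inactive.
Melibiose is present, so NerQ is active.
Fumarate is present, so OrvK is inactive.
With repressor NerQ bound, *qilN* is not transcribed.
So QilN is not produced.
Required activator QilN is absent, so *jovR* is not transcribed.
So JovR is not produced.
Activator WexN is present, so *sovG* is transcribed.

ON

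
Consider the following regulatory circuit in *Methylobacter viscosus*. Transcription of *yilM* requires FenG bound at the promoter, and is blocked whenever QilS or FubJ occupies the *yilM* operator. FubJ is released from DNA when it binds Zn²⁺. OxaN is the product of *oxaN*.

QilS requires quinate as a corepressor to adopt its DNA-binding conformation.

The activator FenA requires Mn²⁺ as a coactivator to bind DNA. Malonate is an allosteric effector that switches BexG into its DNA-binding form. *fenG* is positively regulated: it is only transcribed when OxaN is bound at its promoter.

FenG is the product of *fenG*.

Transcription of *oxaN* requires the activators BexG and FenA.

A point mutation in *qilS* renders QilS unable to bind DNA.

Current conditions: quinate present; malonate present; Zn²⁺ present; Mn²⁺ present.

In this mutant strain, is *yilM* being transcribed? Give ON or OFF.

ON

Malonate is present, so BexG is active.
Mn²⁺ is present, so FenA is active.
No repressor is bound and BexG and FenA are active, so *oxaN* is transcribed.
So OxaN is produced and active.
No repressor is bound and OxaN is active, so *fenG* is transcribed.
So FenG is produced and active.
QilS is non-functional in this strain, so it has no effect.
Zn²⁺ is present, so FubJ is inactive.
No repressor is bound and FenG is active, so *yilM* is transcribed.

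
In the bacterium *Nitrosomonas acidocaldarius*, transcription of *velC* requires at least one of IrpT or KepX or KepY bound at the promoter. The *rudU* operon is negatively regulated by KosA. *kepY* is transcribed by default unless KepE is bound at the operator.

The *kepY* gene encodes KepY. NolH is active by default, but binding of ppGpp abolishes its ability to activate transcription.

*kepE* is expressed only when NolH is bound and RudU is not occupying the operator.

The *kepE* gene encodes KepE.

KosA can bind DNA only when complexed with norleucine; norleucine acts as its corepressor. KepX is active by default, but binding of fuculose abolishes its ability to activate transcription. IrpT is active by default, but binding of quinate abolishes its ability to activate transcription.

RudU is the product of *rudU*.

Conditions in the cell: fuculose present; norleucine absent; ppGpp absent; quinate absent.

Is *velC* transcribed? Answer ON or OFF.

ON

Quinate is absent, so IrpT is active.
Fuculose is present, so KepX is inactive.
Norleucine is absent, so KosA is inactive.
With no repressor bound, *rudU* is transcribed.
So RudU is produced and active.
ppGpp is absent, so NolH is active.
With repressor RudU bound, *kepE* is not transcribed.
So KepE is not produced.
With no repressor bound, *kepY* is transcribed.
So KepY is produced and active.
Activator IrpT is present, so *velC* is transcribed.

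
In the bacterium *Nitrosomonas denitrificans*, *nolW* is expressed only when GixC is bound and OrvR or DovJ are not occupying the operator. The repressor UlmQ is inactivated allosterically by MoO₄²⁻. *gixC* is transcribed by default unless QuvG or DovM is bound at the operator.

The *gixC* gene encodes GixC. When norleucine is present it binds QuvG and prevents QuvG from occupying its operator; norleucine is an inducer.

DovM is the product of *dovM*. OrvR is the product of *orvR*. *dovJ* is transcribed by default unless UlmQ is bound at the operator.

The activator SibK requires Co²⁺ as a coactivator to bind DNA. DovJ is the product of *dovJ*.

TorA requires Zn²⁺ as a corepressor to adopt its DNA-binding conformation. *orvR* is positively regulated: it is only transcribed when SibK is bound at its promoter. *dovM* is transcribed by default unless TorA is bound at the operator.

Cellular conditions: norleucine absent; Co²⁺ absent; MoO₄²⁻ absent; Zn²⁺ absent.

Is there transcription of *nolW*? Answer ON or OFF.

Co²⁺ is absent, so SibK is inactive.
Required activator SibK is absent, so *orvR* is not transcribed.
So OrvR is not produced.
MoO₄²⁻ is absent, so UlmQ is active.
With repressor UlmQ bound, *dovJ* is not transcribed.
So DovJ is not produced.
Norleucine is absent, so QuvG is active.
Zn²⁺ is absent, so TorA is inactive.
With no repressor bound, *dovM* is transcribed.
So DovM is produced and active.
With repressor QuvG bound, *gixC* is not transcribed.
So GixC is not produced.
Required activator GixC is absent, so *nolW* is not transcribed.

OFF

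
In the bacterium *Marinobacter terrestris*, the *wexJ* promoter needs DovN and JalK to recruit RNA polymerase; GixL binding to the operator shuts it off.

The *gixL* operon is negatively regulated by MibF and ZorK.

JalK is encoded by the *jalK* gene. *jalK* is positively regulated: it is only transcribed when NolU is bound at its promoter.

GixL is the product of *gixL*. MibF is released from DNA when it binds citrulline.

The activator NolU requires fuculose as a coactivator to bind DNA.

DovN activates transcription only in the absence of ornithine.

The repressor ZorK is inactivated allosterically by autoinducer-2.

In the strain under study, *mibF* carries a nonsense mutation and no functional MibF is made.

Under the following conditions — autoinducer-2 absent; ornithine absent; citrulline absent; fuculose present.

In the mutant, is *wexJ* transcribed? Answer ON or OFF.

MibF is non-functional in this strain, so it has no effect.
Autoinducer-2 is absent, so ZorK is active.
With repressor ZorK bound, *gixL* is not transcribed.
So GixL is not produced.
Ornithine is absent, so DovN is active.
Fuculose is present, so NolU is active.
No repressor is bound and NolU is active, so *jalK* is transcribed.
So JalK is produced and active.
No repressor is bound and DovN and JalK are active, so *wexJ* is transcribed.

ON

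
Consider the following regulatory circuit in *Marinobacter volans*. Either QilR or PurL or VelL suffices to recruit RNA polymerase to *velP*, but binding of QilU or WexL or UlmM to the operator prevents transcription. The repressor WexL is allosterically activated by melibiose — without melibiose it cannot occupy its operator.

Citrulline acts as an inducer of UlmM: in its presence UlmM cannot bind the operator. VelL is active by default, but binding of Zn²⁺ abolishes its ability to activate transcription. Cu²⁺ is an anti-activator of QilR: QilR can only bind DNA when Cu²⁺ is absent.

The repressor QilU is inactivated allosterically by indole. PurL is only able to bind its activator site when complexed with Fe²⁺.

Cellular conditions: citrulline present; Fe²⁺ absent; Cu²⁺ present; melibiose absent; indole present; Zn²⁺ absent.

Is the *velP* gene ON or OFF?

Indole is present, so QilU is inactive.
Cu²⁺ is present, so QilR is inactive.
Fe²⁺ is absent, so PurL is inactive.
Melibiose is absent, so WexL is inactive.
Zn²⁺ is absent, so VelL is active.
Citrulline is present, so UlmM is inactive.
Activator VelL is present, so *velP* is transcribed.

ON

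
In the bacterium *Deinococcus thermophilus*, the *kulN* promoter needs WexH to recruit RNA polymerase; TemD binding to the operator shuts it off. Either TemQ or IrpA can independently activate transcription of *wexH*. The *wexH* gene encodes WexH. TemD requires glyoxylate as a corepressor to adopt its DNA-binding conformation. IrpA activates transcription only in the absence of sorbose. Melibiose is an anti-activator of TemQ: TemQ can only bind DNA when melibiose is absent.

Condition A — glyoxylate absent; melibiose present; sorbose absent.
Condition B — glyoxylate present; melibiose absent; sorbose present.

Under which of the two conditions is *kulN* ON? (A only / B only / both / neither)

A only

Condition A:
Glyoxylate is absent, so TemD is inactive.
Melibiose is present, so TemQ is inactive.
Sorbose is absent, so IrpA is active.
Activator IrpA is present, so *wexH* is transcribed.
So WexH is produced and active.
No repressor is bound and WexH is active, so *kulN* is transcribed.
→ *kulN* is ON in A.
Condition B:
Glyoxylate is present, so TemD is active.
Melibiose is absent, so TemQ is active.
Sorbose is present, so IrpA is inactive.
Activator TemQ is present, so *wexH* is transcribed.
So WexH is produced and active.
With repressor TemD bound, *kulN* is not transcribed.
→ *kulN* is OFF in B.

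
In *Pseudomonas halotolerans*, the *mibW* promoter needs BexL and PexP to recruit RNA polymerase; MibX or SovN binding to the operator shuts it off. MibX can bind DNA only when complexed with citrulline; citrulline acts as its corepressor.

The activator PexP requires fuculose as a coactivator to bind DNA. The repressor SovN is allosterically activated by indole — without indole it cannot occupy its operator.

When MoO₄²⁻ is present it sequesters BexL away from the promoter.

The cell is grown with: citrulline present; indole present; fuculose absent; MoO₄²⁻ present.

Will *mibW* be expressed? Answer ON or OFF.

OFF

Citrulline is present, so MibX is active.
Indole is present, so SovN is active.
MoO₄²⁻ is present, so BexL is inactive.
Fuculose is absent, so PexP is inactive.
With repressor MibX bound, *mibW* is not transcribed.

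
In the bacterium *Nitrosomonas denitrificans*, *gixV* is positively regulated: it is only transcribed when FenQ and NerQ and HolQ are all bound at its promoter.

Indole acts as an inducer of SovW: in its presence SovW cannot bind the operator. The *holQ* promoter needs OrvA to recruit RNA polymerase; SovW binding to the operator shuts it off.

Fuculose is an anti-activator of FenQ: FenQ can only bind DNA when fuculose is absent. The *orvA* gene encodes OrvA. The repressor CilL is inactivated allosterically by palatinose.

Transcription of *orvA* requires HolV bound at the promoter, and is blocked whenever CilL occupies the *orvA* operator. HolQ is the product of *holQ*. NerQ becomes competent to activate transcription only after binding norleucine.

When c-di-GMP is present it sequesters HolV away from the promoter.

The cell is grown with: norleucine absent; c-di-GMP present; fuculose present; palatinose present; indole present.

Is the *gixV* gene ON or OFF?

OFF

Fuculose is present, so FenQ is inactive.
Norleucine is absent, so NerQ is inactive.
c-di-GMP is present, so HolV is inactive.
Palatinose is present, so CilL is inactive.
Required activator HolV is absent, so *orvA* is not transcribed.
So OrvA is not produced.
Indole is present, so SovW is inactive.
Required activator OrvA is absent, so *holQ* is not transcribed.
So HolQ is not produced.
Required activator FenQ is absent, so *gixV* is not transcribed.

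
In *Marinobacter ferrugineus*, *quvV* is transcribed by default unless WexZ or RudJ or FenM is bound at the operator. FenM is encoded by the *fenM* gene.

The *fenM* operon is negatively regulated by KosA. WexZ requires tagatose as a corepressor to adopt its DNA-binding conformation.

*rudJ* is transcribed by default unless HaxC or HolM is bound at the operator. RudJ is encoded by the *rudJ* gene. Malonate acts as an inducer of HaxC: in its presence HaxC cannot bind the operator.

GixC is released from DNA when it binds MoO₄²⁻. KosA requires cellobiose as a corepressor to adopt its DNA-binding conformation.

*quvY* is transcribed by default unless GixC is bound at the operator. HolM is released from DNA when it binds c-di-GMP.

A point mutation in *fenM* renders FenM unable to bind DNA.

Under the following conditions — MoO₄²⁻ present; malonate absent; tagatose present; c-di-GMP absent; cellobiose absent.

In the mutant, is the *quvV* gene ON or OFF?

OFF

Tagatose is present, so WexZ is active.
Malonate is absent, so HaxC is active.
c-di-GMP is absent, so HolM is active.
With repressor HaxC bound, *rudJ* is not transcribed.
So RudJ is not produced.
FenM is non-functional in this strain, so it has no effect.
With repressor WexZ bound, *quvV* is not transcribed.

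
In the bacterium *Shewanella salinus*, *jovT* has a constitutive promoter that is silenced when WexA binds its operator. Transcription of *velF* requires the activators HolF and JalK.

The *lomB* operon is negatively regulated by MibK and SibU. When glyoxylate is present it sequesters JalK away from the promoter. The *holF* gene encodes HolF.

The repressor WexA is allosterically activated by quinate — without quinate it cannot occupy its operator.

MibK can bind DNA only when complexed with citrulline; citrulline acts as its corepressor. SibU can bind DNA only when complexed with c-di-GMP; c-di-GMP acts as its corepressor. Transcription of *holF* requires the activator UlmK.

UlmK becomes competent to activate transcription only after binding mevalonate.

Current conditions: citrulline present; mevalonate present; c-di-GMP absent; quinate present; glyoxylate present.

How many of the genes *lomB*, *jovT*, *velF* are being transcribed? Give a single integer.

Citrulline is present, so MibK is active.
c-di-GMP is absent, so SibU is inactive.
With repressor MibK bound, *lomB* is not transcribed.
→ *lomB* is OFF.
Quinate is present, so WexA is active.
With repressor WexA bound, *jovT* is not transcribed.
→ *jovT* is OFF.
Mevalonate is present, so UlmK is active.
No repressor is bound and UlmK is active, so *holF* is transcribed.
So HolF is produced and active.
Glyoxylate is present, so JalK is inactive.
Required activator JalK is absent, so *velF* is not transcribed.
→ *velF* is OFF.
0 of the 3 genes are transcribed.

0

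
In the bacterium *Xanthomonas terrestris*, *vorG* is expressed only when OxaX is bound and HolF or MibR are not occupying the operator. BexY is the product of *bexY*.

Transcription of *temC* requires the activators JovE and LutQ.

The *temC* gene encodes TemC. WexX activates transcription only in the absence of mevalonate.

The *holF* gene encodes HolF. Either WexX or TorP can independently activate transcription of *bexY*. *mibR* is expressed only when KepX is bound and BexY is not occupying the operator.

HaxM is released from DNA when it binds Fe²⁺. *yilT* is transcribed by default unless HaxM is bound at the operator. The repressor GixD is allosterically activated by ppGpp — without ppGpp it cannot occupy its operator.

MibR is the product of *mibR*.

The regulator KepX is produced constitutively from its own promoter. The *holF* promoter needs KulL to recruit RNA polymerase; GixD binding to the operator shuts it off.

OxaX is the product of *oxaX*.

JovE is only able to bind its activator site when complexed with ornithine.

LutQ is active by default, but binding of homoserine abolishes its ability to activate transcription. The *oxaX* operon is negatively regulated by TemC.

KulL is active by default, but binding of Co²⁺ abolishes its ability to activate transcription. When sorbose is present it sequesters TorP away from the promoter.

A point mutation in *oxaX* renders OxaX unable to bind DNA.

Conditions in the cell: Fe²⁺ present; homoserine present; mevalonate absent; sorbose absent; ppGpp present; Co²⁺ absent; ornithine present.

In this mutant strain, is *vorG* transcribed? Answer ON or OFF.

OFF

ppGpp is present, so GixD is active.
Co²⁺ is absent, so KulL is active.
With repressor GixD bound, *holF* is not transcribed.
So HolF is not produced.
Mevalonate is absent, so WexX is active.
Sorbose is absent, so TorP is active.
Activator WexX is present, so *bexY* is transcribed.
So BexY is produced and active.
KepX is produced constitutively and is active.
With repressor BexY bound, *mibR* is not transcribed.
So MibR is not produced.
OxaX is non-functional in this strain, so it has no effect.
Required activator OxaX is absent, so *vorG* is not transcribed.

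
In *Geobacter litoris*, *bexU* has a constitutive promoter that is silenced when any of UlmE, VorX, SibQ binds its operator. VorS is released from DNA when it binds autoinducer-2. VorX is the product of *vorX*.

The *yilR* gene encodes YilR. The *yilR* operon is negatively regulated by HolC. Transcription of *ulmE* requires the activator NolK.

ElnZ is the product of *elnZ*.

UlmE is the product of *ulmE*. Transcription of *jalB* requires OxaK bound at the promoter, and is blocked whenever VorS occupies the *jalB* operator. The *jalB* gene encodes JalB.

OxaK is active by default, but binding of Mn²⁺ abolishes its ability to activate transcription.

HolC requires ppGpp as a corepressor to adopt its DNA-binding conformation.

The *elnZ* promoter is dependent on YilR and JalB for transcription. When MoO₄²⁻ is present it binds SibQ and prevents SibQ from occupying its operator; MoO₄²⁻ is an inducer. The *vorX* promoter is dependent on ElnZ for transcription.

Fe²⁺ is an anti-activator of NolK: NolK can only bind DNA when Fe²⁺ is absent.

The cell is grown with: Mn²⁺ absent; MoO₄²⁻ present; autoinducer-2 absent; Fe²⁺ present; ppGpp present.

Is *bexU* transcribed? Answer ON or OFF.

Fe²⁺ is present, so NolK is inactive.
Required activator NolK is absent, so *ulmE* is not transcribed.
So UlmE is not produced.
ppGpp is present, so HolC is active.
With repressor HolC bound, *yilR* is not transcribed.
So YilR is not produced.
Autoinducer-2 is absent, so VorS is active.
Mn²⁺ is absent, so OxaK is active.
With repressor VorS bound, *jalB* is not transcribed.
So JalB is not produced.
Required activator YilR is absent, so *elnZ* is not transcribed.
So ElnZ is not produced.
Required activator ElnZ is absent, so *vorX* is not transcribed.
So VorX is not produced.
MoO₄²⁻ is present, so SibQ is inactive.
With no repressor bound, *bexU* is transcribed.

ON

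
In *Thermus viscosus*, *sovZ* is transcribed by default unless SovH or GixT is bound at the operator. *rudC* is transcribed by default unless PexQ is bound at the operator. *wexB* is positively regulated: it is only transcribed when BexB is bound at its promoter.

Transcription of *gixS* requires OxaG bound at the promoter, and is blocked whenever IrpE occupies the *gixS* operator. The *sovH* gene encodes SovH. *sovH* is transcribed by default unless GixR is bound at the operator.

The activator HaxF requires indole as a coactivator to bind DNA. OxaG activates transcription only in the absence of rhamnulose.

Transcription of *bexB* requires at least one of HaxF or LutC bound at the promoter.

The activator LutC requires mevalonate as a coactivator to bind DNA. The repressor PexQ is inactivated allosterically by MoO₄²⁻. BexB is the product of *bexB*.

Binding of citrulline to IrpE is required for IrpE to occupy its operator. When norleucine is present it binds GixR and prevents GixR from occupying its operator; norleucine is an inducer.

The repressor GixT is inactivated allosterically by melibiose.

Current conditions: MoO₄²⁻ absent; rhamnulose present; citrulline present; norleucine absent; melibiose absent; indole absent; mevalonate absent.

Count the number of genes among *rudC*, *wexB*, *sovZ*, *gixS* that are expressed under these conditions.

MoO₄²⁻ is absent, so PexQ is active.
With repressor PexQ bound, *rudC* is not transcribed.
→ *rudC* is OFF.
Indole is absent, so HaxF is inactive.
Mevalonate is absent, so LutC is inactive.
No activator is available at the *bexB* promoter, so *bexB* is not transcribed.
So BexB is not produced.
Required activator BexB is absent, so *wexB* is not transcribed.
→ *wexB* is OFF.
Norleucine is absent, so GixR is active.
With repressor GixR bound, *sovH* is not transcribed.
So SovH is not produced.
Melibiose is absent, so GixT is active.
With repressor GixT bound, *sovZ* is not transcribed.
→ *sovZ* is OFF.
Citrulline is present, so IrpE is active.
Rhamnulose is present, so OxaG is inactive.
With repressor IrpE bound, *gixS* is not transcribed.
→ *gixS* is OFF.
0 of the 4 genes are transcribed.

0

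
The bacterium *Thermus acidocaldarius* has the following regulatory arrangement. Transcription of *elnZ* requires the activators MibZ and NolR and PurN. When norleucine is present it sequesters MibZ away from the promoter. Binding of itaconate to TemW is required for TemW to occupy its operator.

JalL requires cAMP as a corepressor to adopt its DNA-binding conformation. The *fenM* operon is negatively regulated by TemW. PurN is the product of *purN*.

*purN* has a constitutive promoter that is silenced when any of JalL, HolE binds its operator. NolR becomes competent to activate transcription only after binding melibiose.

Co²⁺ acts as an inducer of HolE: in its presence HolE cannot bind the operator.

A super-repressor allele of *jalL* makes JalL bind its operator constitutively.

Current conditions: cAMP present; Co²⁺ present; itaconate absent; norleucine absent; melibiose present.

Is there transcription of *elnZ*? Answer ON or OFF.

OFF

Norleucine is absent, so MibZ is active.
Melibiose is present, so NolR is active.
JalL is constitutively active in this strain.
Co²⁺ is present, so HolE is inactive.
With repressor JalL bound, *purN* is not transcribed.
So PurN is not produced.
Required activator PurN is absent, so *elnZ* is not transcribed.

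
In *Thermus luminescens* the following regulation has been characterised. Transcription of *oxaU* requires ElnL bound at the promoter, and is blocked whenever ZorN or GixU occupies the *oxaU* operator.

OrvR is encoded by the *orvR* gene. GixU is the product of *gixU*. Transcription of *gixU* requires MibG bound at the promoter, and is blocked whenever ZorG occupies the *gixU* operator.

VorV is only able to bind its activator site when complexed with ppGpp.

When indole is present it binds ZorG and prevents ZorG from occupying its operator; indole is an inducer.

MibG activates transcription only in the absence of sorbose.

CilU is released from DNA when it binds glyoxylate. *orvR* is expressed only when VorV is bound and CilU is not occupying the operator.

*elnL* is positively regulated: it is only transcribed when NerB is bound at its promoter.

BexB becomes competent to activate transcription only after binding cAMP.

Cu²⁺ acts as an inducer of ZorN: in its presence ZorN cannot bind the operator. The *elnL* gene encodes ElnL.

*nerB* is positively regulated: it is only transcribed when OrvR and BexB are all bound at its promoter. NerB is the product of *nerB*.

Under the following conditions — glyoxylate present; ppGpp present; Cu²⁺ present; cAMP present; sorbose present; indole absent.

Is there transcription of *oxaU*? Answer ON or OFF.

Glyoxylate is present, so CilU is inactive.
ppGpp is present, so VorV is active.
No repressor is bound and VorV is active, so *orvR* is transcribed.
So OrvR is produced and active.
cAMP is present, so BexB is active.
No repressor is bound and OrvR and BexB are active, so *nerB* is transcribed.
So NerB is produced and active.
No repressor is bound and NerB is active, so *elnL* is transcribed.
So ElnL is produced and active.
Cu²⁺ is present, so ZorN is inactive.
Indole is absent, so ZorG is active.
Sorbose is present, so MibG is inactive.
With repressor ZorG bound, *gixU* is not transcribed.
So GixU is not produced.
No repressor is bound and ElnL is active, so *oxaU* is transcribed.

ON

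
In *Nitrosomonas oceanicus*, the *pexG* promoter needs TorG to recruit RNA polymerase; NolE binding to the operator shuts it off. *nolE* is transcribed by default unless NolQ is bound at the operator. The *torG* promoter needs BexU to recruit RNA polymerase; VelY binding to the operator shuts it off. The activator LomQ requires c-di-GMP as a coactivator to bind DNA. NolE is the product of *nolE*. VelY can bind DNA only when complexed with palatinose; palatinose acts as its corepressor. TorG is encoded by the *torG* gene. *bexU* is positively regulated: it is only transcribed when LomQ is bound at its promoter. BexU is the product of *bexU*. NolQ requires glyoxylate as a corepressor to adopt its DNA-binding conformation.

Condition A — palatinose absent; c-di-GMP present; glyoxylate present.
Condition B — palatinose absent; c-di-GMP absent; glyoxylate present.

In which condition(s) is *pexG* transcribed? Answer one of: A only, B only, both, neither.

A only

Condition A:
Palatinose is absent, so VelY is inactive.
c-di-GMP is present, so LomQ is active.
No repressor is bound and LomQ is active, so *bexU* is transcribed.
So BexU is produced and active.
No repressor is bound and BexU is active, so *torG* is transcribed.
So TorG is produced and active.
Glyoxylate is present, so NolQ is active.
With repressor NolQ bound, *nolE* is not transcribed.
So NolE is not produced.
No repressor is bound and TorG is active, so *pexG* is transcribed.
→ *pexG* is ON in A.
Condition B:
Palatinose is absent, so VelY is inactive.
c-di-GMP is absent, so LomQ is inactive.
Required activator LomQ is absent, so *bexU* is not transcribed.
So BexU is not produced.
Required activator BexU is absent, so *torG* is not transcribed.
So TorG is not produced.
Glyoxylate is present, so NolQ is active.
With repressor NolQ bound, *nolE* is not transcribed.
So NolE is not produced.
Required activator TorG is absent, so *pexG* is not transcribed.
→ *pexG* is OFF in B.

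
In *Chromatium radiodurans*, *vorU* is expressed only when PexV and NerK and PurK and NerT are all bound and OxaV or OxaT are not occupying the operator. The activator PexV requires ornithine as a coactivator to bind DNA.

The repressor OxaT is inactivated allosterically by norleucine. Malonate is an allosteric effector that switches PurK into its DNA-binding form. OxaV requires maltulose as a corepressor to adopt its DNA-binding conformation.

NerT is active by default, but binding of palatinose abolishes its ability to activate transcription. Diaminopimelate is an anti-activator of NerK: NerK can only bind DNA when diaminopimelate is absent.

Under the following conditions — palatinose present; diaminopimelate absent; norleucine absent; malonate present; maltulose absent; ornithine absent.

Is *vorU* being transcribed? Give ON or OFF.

OFF

Ornithine is absent, so PexV is inactive.
Diaminopimelate is absent, so NerK is active.
Maltulose is absent, so OxaV is inactive.
Norleucine is absent, so OxaT is active.
Malonate is present, so PurK is active.
Palatinose is present, so NerT is inactive.
With repressor OxaT bound, *vorU* is not transcribed.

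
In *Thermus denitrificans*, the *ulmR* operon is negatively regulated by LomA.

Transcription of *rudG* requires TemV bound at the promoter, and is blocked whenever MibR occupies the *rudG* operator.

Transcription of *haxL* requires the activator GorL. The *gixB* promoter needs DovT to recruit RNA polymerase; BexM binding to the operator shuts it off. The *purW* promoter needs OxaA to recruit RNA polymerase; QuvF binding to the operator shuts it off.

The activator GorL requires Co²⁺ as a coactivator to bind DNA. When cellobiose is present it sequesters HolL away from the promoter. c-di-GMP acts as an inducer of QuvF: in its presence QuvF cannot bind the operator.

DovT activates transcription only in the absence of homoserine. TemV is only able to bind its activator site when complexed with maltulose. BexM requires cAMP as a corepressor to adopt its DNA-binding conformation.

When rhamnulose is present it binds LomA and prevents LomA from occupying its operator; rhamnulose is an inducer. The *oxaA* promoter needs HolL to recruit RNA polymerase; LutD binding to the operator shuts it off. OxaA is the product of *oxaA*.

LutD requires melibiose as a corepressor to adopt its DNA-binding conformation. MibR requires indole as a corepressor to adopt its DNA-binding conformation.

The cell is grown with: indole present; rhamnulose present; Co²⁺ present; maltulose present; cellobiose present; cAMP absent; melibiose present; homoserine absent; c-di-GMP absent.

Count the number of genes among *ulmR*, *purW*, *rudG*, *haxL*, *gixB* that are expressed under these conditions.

Rhamnulose is present, so LomA is inactive.
With no repressor bound, *ulmR* is transcribed.
→ *ulmR* is ON.
c-di-GMP is absent, so QuvF is active.
Cellobiose is present, so HolL is inactive.
Melibiose is present, so LutD is active.
With repressor LutD bound, *oxaA* is not transcribed.
So OxaA is not produced.
With repressor QuvF bound, *purW* is not transcribed.
→ *purW* is OFF.
Indole is present, so MibR is active.
Maltulose is present, so TemV is active.
With repressor MibR bound, *rudG* is not transcribed.
→ *rudG* is OFF.
Co²⁺ is present, so GorL is active.
No repressor is bound and GorL is active, so *haxL* is transcribed.
→ *haxL* is ON.
Homoserine is absent, so DovT is active.
cAMP is absent, so BexM is inactive.
No repressor is bound and DovT is active, so *gixB* is transcribed.
→ *gixB* is ON.
3 of the 5 genes are transcribed.

3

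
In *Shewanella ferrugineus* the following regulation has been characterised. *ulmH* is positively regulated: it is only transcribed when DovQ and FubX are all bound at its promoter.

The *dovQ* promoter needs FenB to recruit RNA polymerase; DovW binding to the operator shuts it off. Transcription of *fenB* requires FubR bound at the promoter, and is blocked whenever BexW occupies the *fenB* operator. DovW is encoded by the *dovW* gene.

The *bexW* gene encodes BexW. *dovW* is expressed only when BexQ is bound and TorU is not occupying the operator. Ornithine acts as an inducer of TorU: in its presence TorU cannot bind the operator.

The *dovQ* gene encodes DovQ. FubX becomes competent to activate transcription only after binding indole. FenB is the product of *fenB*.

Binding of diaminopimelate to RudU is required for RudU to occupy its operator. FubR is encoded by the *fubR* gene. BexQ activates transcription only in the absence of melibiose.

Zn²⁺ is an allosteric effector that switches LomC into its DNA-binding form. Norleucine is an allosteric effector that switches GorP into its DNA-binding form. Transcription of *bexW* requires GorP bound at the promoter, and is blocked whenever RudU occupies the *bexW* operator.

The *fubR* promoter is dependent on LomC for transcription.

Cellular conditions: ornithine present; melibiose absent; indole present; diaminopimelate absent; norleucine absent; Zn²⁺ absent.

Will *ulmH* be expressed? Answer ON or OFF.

Melibiose is absent, so BexQ is active.
Ornithine is present, so TorU is inactive.
No repressor is bound and BexQ is active, so *dovW* is transcribed.
So DovW is produced and active.
Diaminopimelate is absent, so RudU is inactive.
Norleucine is absent, so GorP is inactive.
Required activator GorP is absent, so *bexW* is not transcribed.
So BexW is not produced.
Zn²⁺ is absent, so LomC is inactive.
Required activator LomC is absent, so *fubR* is not transcribed.
So FubR is not produced.
Required activator FubR is absent, so *fenB* is not transcribed.
So FenB is not produced.
With repressor DovW bound, *dovQ* is not transcribed.
So DovQ is not produced.
Indole is present, so FubX is active.
Required activator DovQ is absent, so *ulmH* is not transcribed.

OFF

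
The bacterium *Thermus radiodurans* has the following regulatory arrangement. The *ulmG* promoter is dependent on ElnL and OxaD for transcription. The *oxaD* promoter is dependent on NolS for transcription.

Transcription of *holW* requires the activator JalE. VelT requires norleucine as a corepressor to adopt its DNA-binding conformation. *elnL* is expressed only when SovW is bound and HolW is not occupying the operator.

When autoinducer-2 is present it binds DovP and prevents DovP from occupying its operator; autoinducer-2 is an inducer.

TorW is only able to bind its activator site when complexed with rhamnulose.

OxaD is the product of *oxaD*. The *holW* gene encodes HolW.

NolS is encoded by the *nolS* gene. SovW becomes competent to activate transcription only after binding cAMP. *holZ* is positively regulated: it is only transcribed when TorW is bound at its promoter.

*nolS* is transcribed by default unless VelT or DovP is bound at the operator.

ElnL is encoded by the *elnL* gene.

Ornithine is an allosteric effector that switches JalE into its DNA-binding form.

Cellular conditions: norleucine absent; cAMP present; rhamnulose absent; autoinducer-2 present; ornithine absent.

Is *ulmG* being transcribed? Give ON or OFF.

ON

Ornithine is absent, so JalE is inactive.
Required activator JalE is absent, so *holW* is not transcribed.
So HolW is not produced.
cAMP is present, so SovW is active.
No repressor is bound and SovW is active, so *elnL* is transcribed.
So ElnL is produced and active.
Norleucine is absent, so VelT is inactive.
Autoinducer-2 is present, so DovP is inactive.
With no repressor bound, *nolS* is transcribed.
So NolS is produced and active.
No repressor is bound and NolS is active, so *oxaD* is transcribed.
So OxaD is produced and active.
No repressor is bound and ElnL and OxaD are active, so *ulmG* is transcribed.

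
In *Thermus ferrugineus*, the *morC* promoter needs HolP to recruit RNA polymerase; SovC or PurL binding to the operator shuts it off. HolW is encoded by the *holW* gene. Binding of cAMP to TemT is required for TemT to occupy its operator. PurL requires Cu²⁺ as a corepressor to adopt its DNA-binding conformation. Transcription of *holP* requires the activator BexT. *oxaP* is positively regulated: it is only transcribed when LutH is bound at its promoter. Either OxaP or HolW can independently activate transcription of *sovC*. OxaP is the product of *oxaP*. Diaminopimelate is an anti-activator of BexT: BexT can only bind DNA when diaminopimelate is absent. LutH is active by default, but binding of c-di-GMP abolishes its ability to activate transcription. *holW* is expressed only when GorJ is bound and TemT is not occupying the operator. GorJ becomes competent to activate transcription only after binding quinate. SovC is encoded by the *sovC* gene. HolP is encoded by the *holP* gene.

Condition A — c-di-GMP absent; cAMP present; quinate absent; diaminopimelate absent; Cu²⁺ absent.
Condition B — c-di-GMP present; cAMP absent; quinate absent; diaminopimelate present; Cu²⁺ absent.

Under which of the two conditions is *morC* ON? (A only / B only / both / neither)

Condition A:
c-di-GMP is absent, so LutH is active.
No repressor is bound and LutH is active, so *oxaP* is transcribed.
So OxaP is produced and active.
cAMP is present, so TemT is active.
Quinate is absent, so GorJ is inactive.
With repressor TemT bound, *holW* is not transcribed.
So HolW is not produced.
Activator OxaP is present, so *sovC* is transcribed.
So SovC is produced and active.
Diaminopimelate is absent, so BexT is active.
No repressor is bound and BexT is active, so *holP* is transcribed.
So HolP is produced and active.
Cu²⁺ is absent, so PurL is inactive.
With repressor SovC bound, *morC* is not transcribed.
→ *morC* is OFF in A.
Condition B:
c-di-GMP is present, so LutH is inactive.
Required activator LutH is absent, so *oxaP* is not transcribed.
So OxaP is not produced.
cAMP is absent, so TemT is inactive.
Quinate is absent, so GorJ is inactive.
Required activator GorJ is absent, so *holW* is not transcribed.
So HolW is not produced.
No activator is available at the *sovC* promoter, so *sovC* is not transcribed.
So SovC is not produced.
Diaminopimelate is present, so BexT is inactive.
Required activator BexT is absent, so *holP* is not transcribed.
So HolP is not produced.
Cu²⁺ is absent, so PurL is inactive.
Required activator HolP is absent, so *morC* is not transcribed.
→ *morC* is OFF in B.

neither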